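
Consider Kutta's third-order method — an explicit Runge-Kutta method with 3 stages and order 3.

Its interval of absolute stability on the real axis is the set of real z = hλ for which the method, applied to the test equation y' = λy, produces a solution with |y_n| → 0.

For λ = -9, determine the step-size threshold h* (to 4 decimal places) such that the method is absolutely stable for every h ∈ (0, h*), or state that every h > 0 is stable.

Set f=λy, z=hλ:
  order 3, 3-stage ⇒ R(z)=1+z+z^2/2+z^3/6
  (e.g. R(-0.36)=0.69702, |R|=0.69702)

Find x<0 with |R(x)|<1.
x=-0.36: |R|=0.6970
|R(-1.97)|=0.3038 |R(-1.2)|=0.2320 |R(-0.54)|=0.5796
Bisect:
  x_lo=-3.1250 |R|=2.3285  x_hi=-0.2580 |R|=0.7724
  mid=-1.69150 |R|=0.06753 →hi
  mid=-2.40826 |R|=0.83627 →hi
  mid=-2.76663 |R|=1.46892 →lo
  mid=-2.58744 |R|=1.12711 →lo
  mid=-2.49785 |R|=0.97568 →hi
  mid=-2.54265 |R|=1.04984 →lo
  mid=-2.52025 |R|=1.01238 →lo
  mid=-2.50905 |R|=0.99393 →hi
  mid=-2.51465 |R|=1.00313 →lo
  ...
  [-2.51290,-2.51272] ⇒ x*=-2.5127
So |R|<1 on (-2.5127, 0).

(-2.5127,0); λ=-9 ⇒ h* = 0.2792.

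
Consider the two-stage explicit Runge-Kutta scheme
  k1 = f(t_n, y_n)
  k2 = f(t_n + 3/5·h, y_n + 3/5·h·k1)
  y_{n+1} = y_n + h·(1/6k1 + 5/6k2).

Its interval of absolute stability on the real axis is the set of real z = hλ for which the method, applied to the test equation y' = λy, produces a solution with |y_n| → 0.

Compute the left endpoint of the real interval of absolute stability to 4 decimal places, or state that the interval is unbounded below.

Test eqn y'=λy, z=hλ:
  k1=λy_n ⇒ h·k1=z·y_n;  k2=λ(1+3/5z)y_n ⇒ h·k2=z(1+3/5z)y_n
  y_{n+1}/y_n = 1 + 1/6z + 5/6z(1+3/5z) = 1 + z + 1/2z²
  R(z) = 1 + z + 1/2z².

Solve |R(x)|<1 on ℝ⁻.
x=-1.07: |R|=0.5025
R=1: x+1/2x²=0 ⇒ x=−2=-2.0000; min R=1−1/(4·1/2)=0.5000>−1
Confirm numerically:
  x=-1.877: |R|=0.88456 <1
  x=-1.424: |R|=0.58989 <1
  x=-1.102: |R|=0.50520 <1
  x=-0.885: |R|=0.50661 <1
  x=-2.421: |R|=1.50962 >1
  x=-2.085: |R|=1.08861 >1
Stable set (-2.0000, 0).

left endpoint -2.0000.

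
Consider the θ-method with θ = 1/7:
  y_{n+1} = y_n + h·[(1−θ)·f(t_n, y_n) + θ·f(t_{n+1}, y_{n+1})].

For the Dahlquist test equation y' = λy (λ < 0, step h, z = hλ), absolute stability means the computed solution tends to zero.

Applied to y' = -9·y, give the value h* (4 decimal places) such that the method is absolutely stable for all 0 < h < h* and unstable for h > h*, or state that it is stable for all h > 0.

(-2.8000,0); λ=-9 ⇒ h* = (14/5)/9 = 0.3111.

Set f=λy, z=hλ:
  y_{n+1} = y_n + z·[6/7·y_n + 1/7·y_{n+1}] ⇒ (1 − 1/7z)y_{n+1} = (1 + 6/7z)y_n
  Hence R(z) = (1 + 6/7z)/(1 − 1/7z).

Solve |R(x)|<1 on ℝ⁻.
x=-1.53: |R|=0.2556
R=−1: 1+6/7x = −1+1/7x ⇒ -5/7x=2 ⇒ x=2/(-5/7)=-2.8000
Confirm numerically:
  x=-2.555: |R|=0.87179 <1
  x=-2.117: |R|=0.62543 <1
  x=-1.768: |R|=0.41150 <1
  x=-1.323: |R|=0.11270 <1
  x=-3.069: |R|=1.13358 >1
  x=-3.050: |R|=1.12438 >1
Interval (-2.8000, 0).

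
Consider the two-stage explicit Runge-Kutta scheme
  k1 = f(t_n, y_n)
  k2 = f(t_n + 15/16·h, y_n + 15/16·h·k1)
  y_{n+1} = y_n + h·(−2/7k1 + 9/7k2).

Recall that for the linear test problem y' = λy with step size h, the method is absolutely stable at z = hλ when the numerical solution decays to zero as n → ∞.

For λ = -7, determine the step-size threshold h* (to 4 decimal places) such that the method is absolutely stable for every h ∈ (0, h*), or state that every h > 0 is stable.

(-0.8296,0); λ=-7 ⇒ h* = (112/135)/7 = 0.1185.

Test eqn y'=λy, z=hλ:
  k1=λy_n ⇒ h·k1=z·y_n;  k2=λ(1+15/16z)y_n ⇒ h·k2=z(1+15/16z)y_n
  y_{n+1}/y_n = 1 − 2/7z + 9/7z(1+15/16z) = 1 + z + 135/112z²
  Hence R(z) = 1 + z + 135/112z².

Boundary: |R(x)|=1, x<0.
x=-1.22: |R|=1.5741
R=1: x+135/112x²=0 ⇒ x=−112/135=-0.8296; min R=1−1/(4·135/112)=0.7926>−1
Confirm numerically:
  x=-0.596: |R|=0.83216 <1
  x=-0.441: |R|=0.79342 <1
  x=-0.428: |R|=0.79280 <1
  x=-1.419: |R|=2.00806 >1
  x=-1.185: |R|=1.50759 >1
  x=-1.016: |R|=1.22824 >1
So |R|<1 on (-0.8296, 0).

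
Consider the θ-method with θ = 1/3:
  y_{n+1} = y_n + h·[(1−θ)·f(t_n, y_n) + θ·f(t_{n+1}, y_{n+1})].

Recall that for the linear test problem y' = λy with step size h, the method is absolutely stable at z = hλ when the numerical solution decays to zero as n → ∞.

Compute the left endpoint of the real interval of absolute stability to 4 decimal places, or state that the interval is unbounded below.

left endpoint -6.0000.

On y'=λy, z=hλ:
  y_{n+1} = y_n + z·[2/3·y_n + 1/3·y_{n+1}] ⇒ (1 − 1/3z)y_{n+1} = (1 + 2/3z)y_n
  R(z) = (1 + 2/3z)/(1 − 1/3z).

Need |R(x)|<1, x<0.
x=-1.48: |R|=0.0089
R=−1: 1+2/3x = −1+1/3x ⇒ -1/3x=2 ⇒ x=2/(-1/3)=-6.0000
Confirm numerically:
  x=-4.525: |R|=0.80399 <1
  x=-4.360: |R|=0.77717 <1
  x=-4.057: |R|=0.72467 <1
  x=-3.607: |R|=0.63781 <1
  x=-6.217: |R|=1.02354 >1
  x=-6.087: |R|=1.00957 >1
Stable set (-6.0000, 0).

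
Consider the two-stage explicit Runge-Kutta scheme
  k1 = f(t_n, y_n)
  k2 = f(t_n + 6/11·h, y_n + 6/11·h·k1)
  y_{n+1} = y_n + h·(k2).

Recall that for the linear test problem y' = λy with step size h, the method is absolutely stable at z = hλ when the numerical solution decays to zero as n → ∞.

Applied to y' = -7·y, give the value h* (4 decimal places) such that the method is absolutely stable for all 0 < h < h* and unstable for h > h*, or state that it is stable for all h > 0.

(-1.8333,0); λ=-7 ⇒ h* = (11/6)/7 = 0.2619.

Set f=λy, z=hλ:
  k1=λy_n ⇒ h·k1=z·y_n;  k2=λ(1+6/11z)y_n ⇒ h·k2=z(1+6/11z)y_n
  y_{n+1}/y_n = 1 + z(1+6/11z) = 1 + z + 6/11z²
  Hence R(z) = 1 + z + 6/11z².

Find x<0 with |R(x)|<1.
x=-0.93: |R|=0.5418
R=1: x+6/11x²=0 ⇒ x=−11/6=-1.8333; min R=1−1/(4·6/11)=0.5417>−1
Confirm numerically:
  x=-1.472: |R|=0.70988 <1
  x=-1.390: |R|=0.66387 <1
  x=-1.365: |R|=0.65130 <1
  x=-1.031: |R|=0.54880 <1
  x=-1.996: |R|=1.17710 >1
  x=-1.965: |R|=1.14112 >1
So |R|<1 on (-1.8333, 0).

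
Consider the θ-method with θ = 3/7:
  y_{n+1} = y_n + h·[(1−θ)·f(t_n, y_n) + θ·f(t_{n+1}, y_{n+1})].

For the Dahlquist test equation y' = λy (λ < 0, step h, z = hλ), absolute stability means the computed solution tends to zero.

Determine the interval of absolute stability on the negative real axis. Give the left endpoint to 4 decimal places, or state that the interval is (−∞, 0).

(-14.0000, 0).

Set f=λy, z=hλ:
  y_{n+1} = y_n + z·[4/7·y_n + 3/7·y_{n+1}] ⇒ (1 − 3/7z)y_{n+1} = (1 + 4/7z)y_n
  R(z) = (1 + 4/7z)/(1 − 3/7z).

Find x<0 with |R(x)|<1.
x=-0.73: |R|=0.4440
R=−1: 1+4/7x = −1+3/7x ⇒ -1/7x=2 ⇒ x=2/(-1/7)=-14.0000
Confirm numerically:
  x=-9.613: |R|=0.87759 <1
  x=-8.851: |R|=0.84654 <1
  x=-6.116: |R|=0.68897 <1
  x=-14.429: |R|=1.00853 >1
  x=-14.380: |R|=1.00758 >1
  x=-14.043: |R|=1.00088 >1
Interval (-14.0000, 0).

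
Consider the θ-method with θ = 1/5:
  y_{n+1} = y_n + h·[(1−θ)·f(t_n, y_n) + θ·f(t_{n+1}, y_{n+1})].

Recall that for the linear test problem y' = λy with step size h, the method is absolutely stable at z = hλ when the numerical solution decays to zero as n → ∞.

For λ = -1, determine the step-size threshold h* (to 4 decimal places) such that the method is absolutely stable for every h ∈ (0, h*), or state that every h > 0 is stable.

Set f=λy, z=hλ:
  y_{n+1} = y_n + z·[4/5·y_n + 1/5·y_{n+1}] ⇒ (1 − 1/5z)y_{n+1} = (1 + 4/5z)y_n
  ⇒ R(z) = (1 + 4/5z)/(1 − 1/5z).

Boundary: |R(x)|=1, x<0.
x=-1.09: |R|=0.1051
R=−1: 1+4/5x = −1+1/5x ⇒ -3/5x=2 ⇒ x=2/(-3/5)=-3.3333
Confirm numerically:
  x=-3.144: |R|=0.93026 <1
  x=-1.799: |R|=0.32299 <1
  x=-1.484: |R|=0.14436 <1
  x=-3.512: |R|=1.06297 >1
  x=-3.501: |R|=1.05917 >1
Interval (-3.3333, 0).

(-3.3333,0); λ=-1 ⇒ h* = (10/3)/1 = 3.3333.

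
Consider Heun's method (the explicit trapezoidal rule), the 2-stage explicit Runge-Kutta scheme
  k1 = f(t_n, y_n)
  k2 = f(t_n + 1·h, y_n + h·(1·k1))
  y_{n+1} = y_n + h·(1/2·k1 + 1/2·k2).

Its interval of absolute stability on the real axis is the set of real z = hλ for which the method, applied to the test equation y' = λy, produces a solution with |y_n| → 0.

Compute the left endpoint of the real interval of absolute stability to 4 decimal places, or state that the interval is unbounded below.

z* = -2.0000.

Test eqn y'=λy, z=hλ:
  order 2, 2-stage ⇒ R(z)=1+z+z^2/2
  (e.g. R(-1.18)=0.51620, |R|=0.51620)

Find x<0 with |R(x)|<1.
x=-1.18: |R|=0.5162
|R(-2.4)|=1.4800 |R(-2.32)|=1.3712 |R(-1.79)|=0.8121
Bisect:
  x_lo=-2.4289 |R|=1.5209  x_hi=-0.2249 |R|=0.8004
  mid=-1.32691 |R|=0.55343 →hi
  mid=-1.87792 |R|=0.88538 →hi
  mid=-2.15343 |R|=1.16520 →lo
  mid=-2.01568 |R|=1.01580 →lo
  mid=-1.94680 |R|=0.94822 →hi
  mid=-1.98124 |R|=0.98142 →hi
  mid=-1.99846 |R|=0.99846 →hi
  mid=-2.00707 |R|=1.00709 →lo
  mid=-2.00276 |R|=1.00277 →lo
  ...
  [-2.00007,-1.99994] ⇒ x*=-2.0000
Interval (-2.0000, 0).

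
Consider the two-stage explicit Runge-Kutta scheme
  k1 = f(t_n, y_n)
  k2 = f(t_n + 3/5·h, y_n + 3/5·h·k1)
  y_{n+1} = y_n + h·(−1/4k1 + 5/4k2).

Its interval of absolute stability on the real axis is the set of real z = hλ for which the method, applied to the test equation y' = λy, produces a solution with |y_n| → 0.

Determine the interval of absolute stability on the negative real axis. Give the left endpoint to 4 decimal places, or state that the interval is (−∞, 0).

z∈(-1.3333,0).

Set f=λy, z=hλ:
  k1=λy_n ⇒ h·k1=z·y_n;  k2=λ(1+3/5z)y_n ⇒ h·k2=z(1+3/5z)y_n
  y_{n+1}/y_n = 1 − 1/4z + 5/4z(1+3/5z) = 1 + z + 3/4z²
  so R(z) = 1 + z + 3/4z².

Find x<0 with |R(x)|<1.
x=-0.62: |R|=0.6683
R=1: x+3/4x²=0 ⇒ x=−4/3=-1.3333; min R=1−1/(4·3/4)=0.6667>−1
Confirm numerically:
  x=-0.974: |R|=0.73751 <1
  x=-0.888: |R|=0.70341 <1
  x=-0.713: |R|=0.66828 <1
  x=-1.868: |R|=1.74907 >1
  x=-1.842: |R|=1.70272 >1
  x=-1.659: |R|=1.40521 >1
So |R|<1 on (-1.3333, 0).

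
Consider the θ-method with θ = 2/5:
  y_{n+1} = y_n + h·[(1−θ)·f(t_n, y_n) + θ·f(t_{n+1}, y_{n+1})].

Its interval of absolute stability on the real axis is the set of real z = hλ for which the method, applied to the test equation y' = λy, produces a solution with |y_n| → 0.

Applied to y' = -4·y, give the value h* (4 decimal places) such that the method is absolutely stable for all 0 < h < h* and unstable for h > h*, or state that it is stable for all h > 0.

On y'=λy, z=hλ:
  y_{n+1} = y_n + z·[3/5·y_n + 2/5·y_{n+1}] ⇒ (1 − 2/5z)y_{n+1} = (1 + 3/5z)y_n
  R(z) = (1 + 3/5z)/(1 − 2/5z).

Boundary: |R(x)|=1, x<0.
x=-1.49: |R|=0.0664
R=−1: 1+3/5x = −1+2/5x ⇒ -1/5x=2 ⇒ x=2/(-1/5)=-10.0000
Confirm numerically:
  x=-9.936: |R|=0.99743 <1
  x=-7.101: |R|=0.84903 <1
  x=-7.099: |R|=0.84889 <1
  x=-10.494: |R|=1.01901 >1
  x=-10.374: |R|=1.01453 >1
  x=-10.083: |R|=1.00330 >1
Interval (-10.0000, 0).

(-10.0000,0); λ=-4 ⇒ h* = (10)/4 = 2.5000.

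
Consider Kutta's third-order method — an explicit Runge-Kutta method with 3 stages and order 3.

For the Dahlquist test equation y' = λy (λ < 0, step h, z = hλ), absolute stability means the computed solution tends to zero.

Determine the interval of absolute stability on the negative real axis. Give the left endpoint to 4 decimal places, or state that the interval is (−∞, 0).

z∈(-2.5127,0).

Set f=λy, z=hλ:
  order 3, 3-stage ⇒ R(z)=1+z+z^2/2+z^3/6
  (e.g. R(-1.01)=0.32833, |R|=0.32833)

Need |R(x)|<1, x<0.
x=-1.01: |R|=0.3283
|R(-2.22)|=0.5793 |R(-1.91)|=0.2473 |R(-1.55)|=0.0306
Bisect:
  x_lo=-2.8167 |R|=1.5743  x_hi=-0.0617 |R|=0.9402
  mid=-1.43919 |R|=0.09962 →hi
  mid=-2.12794 |R|=0.46980 →hi
  mid=-2.47231 |R|=0.93474 →hi
  mid=-2.64450 |R|=1.23014 →lo
  mid=-2.55840 |R|=1.07666 →lo
  mid=-2.51536 |R|=1.00430 →lo
  mid=-2.49383 |R|=0.96917 →hi
  mid=-2.50460 |R|=0.98665 →hi
  ...
  [-2.51283,-2.51267] ⇒ x*=-2.5127
Interval (-2.5127, 0).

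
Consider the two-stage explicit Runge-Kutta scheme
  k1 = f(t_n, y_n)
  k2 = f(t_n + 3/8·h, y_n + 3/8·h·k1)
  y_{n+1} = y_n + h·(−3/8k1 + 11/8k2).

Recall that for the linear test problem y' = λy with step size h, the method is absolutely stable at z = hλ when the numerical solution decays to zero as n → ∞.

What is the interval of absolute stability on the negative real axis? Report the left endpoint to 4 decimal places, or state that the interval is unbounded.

Set f=λy, z=hλ:
  k1=λy_n ⇒ h·k1=z·y_n;  k2=λ(1+3/8z)y_n ⇒ h·k2=z(1+3/8z)y_n
  y_{n+1}/y_n = 1 − 3/8z + 11/8z(1+3/8z) = 1 + z + 33/64z²
  ⇒ R(z) = 1 + z + 33/64z².

Find x<0 with |R(x)|<1.
x=-1.21: |R|=0.5449
R=1: x+33/64x²=0 ⇒ x=−64/33=-1.9394; min R=1−1/(4·33/64)=0.5152>−1
Confirm numerically:
  x=-1.183: |R|=0.53861 <1
  x=-0.955: |R|=0.51526 <1
  x=-0.907: |R|=0.51718 <1
  x=-2.214: |R|=1.31349 >1
  x=-2.178: |R|=1.26796 >1
Stable set (-1.9394, 0).

(-1.9394, 0).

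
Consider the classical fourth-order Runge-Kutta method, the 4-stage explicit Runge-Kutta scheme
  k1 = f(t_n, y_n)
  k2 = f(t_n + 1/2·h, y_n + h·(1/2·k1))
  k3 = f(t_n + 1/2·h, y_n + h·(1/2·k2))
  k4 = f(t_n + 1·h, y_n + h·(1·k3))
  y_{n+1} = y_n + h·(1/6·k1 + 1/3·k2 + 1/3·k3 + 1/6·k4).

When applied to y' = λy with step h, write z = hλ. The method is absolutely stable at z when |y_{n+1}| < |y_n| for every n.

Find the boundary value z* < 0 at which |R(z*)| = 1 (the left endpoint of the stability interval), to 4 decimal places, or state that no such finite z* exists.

z* = -2.7853.

On y'=λy, z=hλ:
  order 4, 4-stage ⇒ R(z)=1+z+z^2/2+z^3/6+z^4/24
  (e.g. R(-1.23)=0.31167, |R|=0.31167)

Boundary: |R(x)|=1, x<0.
x=-1.23: |R|=0.3117
|R(-3.1)|=1.5878 |R(-2.8)|=1.0224 |R(-1.32)|=0.2944
Bisect:
  x_lo=-3.6439 |R|=3.2771  x_hi=-0.1320 |R|=0.8764
  mid=-1.88792 |R|=0.30203 →hi
  mid=-2.76590 |R|=0.97115 →hi
  mid=-3.20489 |R|=1.84020 →lo
  mid=-2.98540 |R|=1.34606 →lo
  mid=-2.87565 |R|=1.14500 →lo
  mid=-2.82077 |R|=1.05483 →lo
  mid=-2.79334 |R|=1.01220 →lo
  ...
  [-2.78541,-2.78519] ⇒ x*=-2.7853
Interval (-2.7853, 0).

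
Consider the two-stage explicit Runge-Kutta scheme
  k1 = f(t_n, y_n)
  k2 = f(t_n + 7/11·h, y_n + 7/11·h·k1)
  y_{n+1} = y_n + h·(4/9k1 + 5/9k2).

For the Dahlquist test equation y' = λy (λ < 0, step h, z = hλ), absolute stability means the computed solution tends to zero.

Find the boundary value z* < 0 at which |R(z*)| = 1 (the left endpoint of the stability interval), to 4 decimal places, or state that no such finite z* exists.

Set f=λy, z=hλ:
  k1=λy_n ⇒ h·k1=z·y_n;  k2=λ(1+7/11z)y_n ⇒ h·k2=z(1+7/11z)y_n
  y_{n+1}/y_n = 1 + 4/9z + 5/9z(1+7/11z) = 1 + z + 35/99z²
  ⇒ R(z) = 1 + z + 35/99z².

Boundary: |R(x)|=1, x<0.
x=-0.34: |R|=0.7009
R=1: x+35/99x²=0 ⇒ x=−99/35=-2.8286; min R=1−1/(4·35/99)=0.2929>−1
Confirm numerically:
  x=-2.677: |R|=0.85655 <1
  x=-2.035: |R|=0.42907 <1
  x=-1.900: |R|=0.37626 <1
  x=-3.422: |R|=1.71793 >1
  x=-3.391: |R|=1.67426 >1
  x=-3.102: |R|=1.29986 >1
So |R|<1 on (-2.8286, 0).

left endpoint -2.8286.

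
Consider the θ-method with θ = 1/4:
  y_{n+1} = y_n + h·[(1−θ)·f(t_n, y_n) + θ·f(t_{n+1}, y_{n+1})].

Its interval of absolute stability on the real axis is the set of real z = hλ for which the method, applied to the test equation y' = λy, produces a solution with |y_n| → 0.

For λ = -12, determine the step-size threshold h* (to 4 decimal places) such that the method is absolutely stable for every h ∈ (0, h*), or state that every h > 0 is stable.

With y'=λy (z=hλ):
  y_{n+1} = y_n + z·[3/4·y_n + 1/4·y_{n+1}] ⇒ (1 − 1/4z)y_{n+1} = (1 + 3/4z)y_n
  ⇒ R(z) = (1 + 3/4z)/(1 − 1/4z).

Solve |R(x)|<1 on ℝ⁻.
x=-1.05: |R|=0.1683
R=−1: 1+3/4x = −1+1/4x ⇒ -1/2x=2 ⇒ x=2/(-1/2)=-4.0000
Confirm numerically:
  x=-3.160: |R|=0.76536 <1
  x=-2.300: |R|=0.46032 <1
  x=-1.934: |R|=0.30367 <1
  x=-4.481: |R|=1.11343 >1
  x=-4.242: |R|=1.05872 >1
So |R|<1 on (-4.0000, 0).

(-4.0000,0); λ=-12 ⇒ h* = (4)/12 = 0.3333.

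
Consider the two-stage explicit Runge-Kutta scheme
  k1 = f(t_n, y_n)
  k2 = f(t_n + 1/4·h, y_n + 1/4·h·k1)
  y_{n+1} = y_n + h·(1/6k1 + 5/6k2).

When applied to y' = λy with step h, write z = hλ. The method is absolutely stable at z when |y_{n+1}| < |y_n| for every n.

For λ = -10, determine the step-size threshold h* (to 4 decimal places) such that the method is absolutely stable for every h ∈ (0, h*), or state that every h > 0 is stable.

With y'=λy (z=hλ):
  k1=λy_n ⇒ h·k1=z·y_n;  k2=λ(1+1/4z)y_n ⇒ h·k2=z(1+1/4z)y_n
  y_{n+1}/y_n = 1 + 1/6z + 5/6z(1+1/4z) = 1 + z + 5/24z²
  so R(z) = 1 + z + 5/24z².

Find x<0 with |R(x)|<1.
x=-1.58: |R|=0.0599
R=1: x+5/24x²=0 ⇒ x=−24/5=-4.8000; min R=1−1/(4·5/24)=-0.2000>−1
Confirm numerically:
  x=-3.545: |R|=0.07313 <1
  x=-2.678: |R|=0.18390 <1
  x=-2.351: |R|=0.19950 <1
  x=-2.191: |R|=0.19090 <1
  x=-5.269: |R|=1.51483 >1
  x=-5.208: |R|=1.44268 >1
Stable set (-4.8000, 0).

(-4.8000,0); λ=-10 ⇒ h* = (24/5)/10 = 0.4800.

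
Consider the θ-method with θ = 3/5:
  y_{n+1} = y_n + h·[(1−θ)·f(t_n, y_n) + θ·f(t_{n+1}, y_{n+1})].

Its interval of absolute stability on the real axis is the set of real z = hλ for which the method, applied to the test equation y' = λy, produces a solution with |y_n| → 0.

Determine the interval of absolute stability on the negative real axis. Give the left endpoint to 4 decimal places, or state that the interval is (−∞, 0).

With y'=λy (z=hλ):
  y_{n+1} = y_n + z·[2/5·y_n + 3/5·y_{n+1}] ⇒ (1 − 3/5z)y_{n+1} = (1 + 2/5z)y_n
  R(z) = (1 + 2/5z)/(1 − 3/5z).

Need |R(x)|<1, x<0.
x=-0.87: |R|=0.4284
x=-2: |R|=0.0909
x=-10: |R|=0.4286
x=-100: |R|=0.6393
θ=3/5≥1/2 ⇒ |1+2/5x|<|1−3/5x| ∀x<0 ⇒ stable on all of ℝ⁻.

(−∞, 0) — no finite endpoint.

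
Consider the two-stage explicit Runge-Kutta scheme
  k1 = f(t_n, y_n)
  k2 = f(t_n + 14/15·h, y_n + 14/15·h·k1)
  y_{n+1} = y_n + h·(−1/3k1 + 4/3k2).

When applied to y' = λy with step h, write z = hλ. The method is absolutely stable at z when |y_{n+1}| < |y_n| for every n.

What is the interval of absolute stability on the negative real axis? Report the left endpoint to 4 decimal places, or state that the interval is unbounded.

With y'=λy (z=hλ):
  k1=λy_n ⇒ h·k1=z·y_n;  k2=λ(1+14/15z)y_n ⇒ h·k2=z(1+14/15z)y_n
  y_{n+1}/y_n = 1 − 1/3z + 4/3z(1+14/15z) = 1 + z + 56/45z²
  Hence R(z) = 1 + z + 56/45z².

Solve |R(x)|<1 on ℝ⁻.
x=-1.62: |R|=2.6459
R=1: x+56/45x²=0 ⇒ x=−45/56=-0.8036; min R=1−1/(4·56/45)=0.7991>−1
Confirm numerically:
  x=-0.711: |R|=0.91809 <1
  x=-0.642: |R|=0.87092 <1
  x=-0.400: |R|=0.79911 <1
  x=-1.391: |R|=2.01685 >1
  x=-1.242: |R|=1.67764 >1
  x=-1.185: |R|=1.56248 >1
Interval (-0.8036, 0).

z∈(-0.8036,0).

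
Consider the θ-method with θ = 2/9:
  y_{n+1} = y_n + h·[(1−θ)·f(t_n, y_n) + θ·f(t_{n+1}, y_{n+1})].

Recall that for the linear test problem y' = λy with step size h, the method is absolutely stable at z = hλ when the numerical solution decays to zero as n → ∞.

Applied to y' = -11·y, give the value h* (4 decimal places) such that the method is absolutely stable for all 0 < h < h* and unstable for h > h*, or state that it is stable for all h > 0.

(-3.6000,0); λ=-11 ⇒ h* = (18/5)/11 = 0.3273.

With y'=λy (z=hλ):
  y_{n+1} = y_n + z·[7/9·y_n + 2/9·y_{n+1}] ⇒ (1 − 2/9z)y_{n+1} = (1 + 7/9z)y_n
  R(z) = (1 + 7/9z)/(1 − 2/9z).

Need |R(x)|<1, x<0.
x=-0.98: |R|=0.1953
R=−1: 1+7/9x = −1+2/9x ⇒ -5/9x=2 ⇒ x=2/(-5/9)=-3.6000
Confirm numerically:
  x=-2.966: |R|=0.78770 <1
  x=-2.086: |R|=0.42530 <1
  x=-1.904: |R|=0.33791 <1
  x=-3.968: |R|=1.10864 >1
  x=-3.755: |R|=1.04694 >1
  x=-3.682: |R|=1.02505 >1
Interval (-3.6000, 0).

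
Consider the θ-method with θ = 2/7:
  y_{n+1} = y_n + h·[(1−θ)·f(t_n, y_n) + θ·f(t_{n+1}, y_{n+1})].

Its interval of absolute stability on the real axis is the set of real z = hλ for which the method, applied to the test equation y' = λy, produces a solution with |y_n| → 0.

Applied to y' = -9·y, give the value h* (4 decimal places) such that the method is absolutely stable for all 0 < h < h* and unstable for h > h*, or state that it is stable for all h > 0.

(-4.6667,0); λ=-9 ⇒ h* = (14/3)/9 = 0.5185.

Test eqn y'=λy, z=hλ:
  y_{n+1} = y_n + z·[5/7·y_n + 2/7·y_{n+1}] ⇒ (1 − 2/7z)y_{n+1} = (1 + 5/7z)y_n
  Hence R(z) = (1 + 5/7z)/(1 − 2/7z).

Need |R(x)|<1, x<0.
x=-1.5: |R|=0.0500
R=−1: 1+5/7x = −1+2/7x ⇒ -3/7x=2 ⇒ x=2/(-3/7)=-4.6667
Confirm numerically:
  x=-3.753: |R|=0.81104 <1
  x=-2.726: |R|=0.53244 <1
  x=-1.897: |R|=0.23022 <1
  x=-5.071: |R|=1.07076 >1
  x=-5.043: |R|=1.06608 >1
Interval (-4.6667, 0).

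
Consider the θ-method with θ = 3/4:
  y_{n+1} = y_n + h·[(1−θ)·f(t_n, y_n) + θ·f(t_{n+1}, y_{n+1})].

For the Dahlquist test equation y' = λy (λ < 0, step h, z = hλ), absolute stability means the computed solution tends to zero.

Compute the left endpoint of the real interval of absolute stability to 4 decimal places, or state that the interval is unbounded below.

Test eqn y'=λy, z=hλ:
  y_{n+1} = y_n + z·[1/4·y_n + 3/4·y_{n+1}] ⇒ (1 − 3/4z)y_{n+1} = (1 + 1/4z)y_n
  Hence R(z) = (1 + 1/4z)/(1 − 3/4z).

Solve |R(x)|<1 on ℝ⁻.
x=-0.94: |R|=0.4487
x=-2: |R|=0.2000
x=-10: |R|=0.1765
x=-100: |R|=0.3158
θ=3/4≥1/2 ⇒ |1+1/4x|<|1−3/4x| ∀x<0 ⇒ unbounded interval.

unbounded; (−∞, 0).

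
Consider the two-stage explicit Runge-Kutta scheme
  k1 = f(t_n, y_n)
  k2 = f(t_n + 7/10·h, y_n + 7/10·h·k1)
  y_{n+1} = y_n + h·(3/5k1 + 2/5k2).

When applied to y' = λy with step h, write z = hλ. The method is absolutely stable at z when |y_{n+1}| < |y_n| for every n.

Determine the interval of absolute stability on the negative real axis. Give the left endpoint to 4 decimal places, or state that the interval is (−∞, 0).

z∈(-3.5714,0).

Test eqn y'=λy, z=hλ:
  k1=λy_n ⇒ h·k1=z·y_n;  k2=λ(1+7/10z)y_n ⇒ h·k2=z(1+7/10z)y_n
  y_{n+1}/y_n = 1 + 3/5z + 2/5z(1+7/10z) = 1 + z + 7/25z²
  Hence R(z) = 1 + z + 7/25z².

Need |R(x)|<1, x<0.
x=-1.79: |R|=0.1071
R=1: x+7/25x²=0 ⇒ x=−25/7=-3.5714; min R=1−1/(4·7/25)=0.1071>−1
Confirm numerically:
  x=-2.393: |R|=0.21041 <1
  x=-2.205: |R|=0.15637 <1
  x=-1.920: |R|=0.11219 <1
  x=-4.130: |R|=1.64593 >1
  x=-3.959: |R|=1.42963 >1
  x=-3.907: |R|=1.36710 >1
Interval (-3.5714, 0).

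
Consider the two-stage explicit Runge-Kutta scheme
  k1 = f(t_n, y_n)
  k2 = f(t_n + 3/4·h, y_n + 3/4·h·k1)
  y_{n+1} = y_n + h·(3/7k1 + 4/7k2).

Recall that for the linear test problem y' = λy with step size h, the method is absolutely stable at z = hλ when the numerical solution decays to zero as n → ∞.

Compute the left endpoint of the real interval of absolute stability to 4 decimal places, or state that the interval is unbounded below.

z* = -2.3333.

Set f=λy, z=hλ:
  k1=λy_n ⇒ h·k1=z·y_n;  k2=λ(1+3/4z)y_n ⇒ h·k2=z(1+3/4z)y_n
  y_{n+1}/y_n = 1 + 3/7z + 4/7z(1+3/4z) = 1 + z + 3/7z²
  so R(z) = 1 + z + 3/7z².

Need |R(x)|<1, x<0.
x=-1.65: |R|=0.5168
R=1: x+3/7x²=0 ⇒ x=−7/3=-2.3333; min R=1−1/(4·3/7)=0.4167>−1
Confirm numerically:
  x=-1.698: |R|=0.53766 <1
  x=-1.606: |R|=0.49939 <1
  x=-1.377: |R|=0.43563 <1
  x=-2.924: |R|=1.74019 >1
  x=-2.886: |R|=1.68357 >1
So |R|<1 on (-2.3333, 0).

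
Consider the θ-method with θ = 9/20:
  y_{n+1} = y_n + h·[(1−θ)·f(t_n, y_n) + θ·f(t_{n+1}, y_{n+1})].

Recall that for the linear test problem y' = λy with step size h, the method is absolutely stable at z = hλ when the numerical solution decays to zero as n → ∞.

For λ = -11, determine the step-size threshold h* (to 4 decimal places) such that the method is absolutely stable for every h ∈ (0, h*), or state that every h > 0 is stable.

(-20.0000,0); λ=-11 ⇒ h* = (20)/11 = 1.8182.

Test eqn y'=λy, z=hλ:
  y_{n+1} = y_n + z·[11/20·y_n + 9/20·y_{n+1}] ⇒ (1 − 9/20z)y_{n+1} = (1 + 11/20z)y_n
  so R(z) = (1 + 11/20z)/(1 − 9/20z).

Solve |R(x)|<1 on ℝ⁻.
x=-1.38: |R|=0.1487
R=−1: 1+11/20x = −1+9/20x ⇒ -1/10x=2 ⇒ x=2/(-1/10)=-20.0000
Confirm numerically:
  x=-19.721: |R|=0.99717 <1
  x=-17.806: |R|=0.97566 <1
  x=-12.841: |R|=0.89439 <1
  x=-10.384: |R|=0.83049 <1
  x=-20.522: |R|=1.00510 >1
  x=-20.440: |R|=1.00431 >1
  x=-20.073: |R|=1.00073 >1
Interval (-20.0000, 0).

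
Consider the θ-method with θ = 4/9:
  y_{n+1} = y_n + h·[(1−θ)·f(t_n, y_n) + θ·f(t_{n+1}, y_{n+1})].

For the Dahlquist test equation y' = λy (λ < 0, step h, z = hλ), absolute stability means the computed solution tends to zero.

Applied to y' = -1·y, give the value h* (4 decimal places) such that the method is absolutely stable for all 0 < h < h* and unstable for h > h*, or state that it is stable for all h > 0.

(-18.0000,0); λ=-1 ⇒ h* = (18)/1 = 18.0000.

Test eqn y'=λy, z=hλ:
  y_{n+1} = y_n + z·[5/9·y_n + 4/9·y_{n+1}] ⇒ (1 − 4/9z)y_{n+1} = (1 + 5/9z)y_n
  R(z) = (1 + 5/9z)/(1 − 4/9z).

Need |R(x)|<1, x<0.
x=-0.89: |R|=0.3623
R=−1: 1+5/9x = −1+4/9x ⇒ -1/9x=2 ⇒ x=2/(-1/9)=-18.0000
Confirm numerically:
  x=-17.626: |R|=0.99530 <1
  x=-9.877: |R|=0.83254 <1
  x=-9.734: |R|=0.82756 <1
  x=-7.457: |R|=0.72847 <1
  x=-18.462: |R|=1.00558 >1
  x=-18.172: |R|=1.00211 >1
  x=-18.073: |R|=1.00090 >1
So |R|<1 on (-18.0000, 0).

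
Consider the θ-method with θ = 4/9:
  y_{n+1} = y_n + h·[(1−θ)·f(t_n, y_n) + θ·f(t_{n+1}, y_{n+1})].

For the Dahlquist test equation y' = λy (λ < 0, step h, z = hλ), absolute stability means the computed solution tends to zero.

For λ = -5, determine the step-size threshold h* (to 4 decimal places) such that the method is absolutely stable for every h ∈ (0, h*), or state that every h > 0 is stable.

Test eqn y'=λy, z=hλ:
  y_{n+1} = y_n + z·[5/9·y_n + 4/9·y_{n+1}] ⇒ (1 − 4/9z)y_{n+1} = (1 + 5/9z)y_n
  R(z) = (1 + 5/9z)/(1 − 4/9z).

Need |R(x)|<1, x<0.
x=-1.07: |R|=0.2748
R=−1: 1+5/9x = −1+4/9x ⇒ -1/9x=2 ⇒ x=2/(-1/9)=-18.0000
Confirm numerically:
  x=-17.875: |R|=0.99845 <1
  x=-15.174: |R|=0.95945 <1
  x=-12.384: |R|=0.90406 <1
  x=-10.398: |R|=0.84974 <1
  x=-18.324: |R|=1.00394 >1
  x=-18.209: |R|=1.00255 >1
Stable set (-18.0000, 0).

(-18.0000,0); λ=-5 ⇒ h* = (18)/5 = 3.6000.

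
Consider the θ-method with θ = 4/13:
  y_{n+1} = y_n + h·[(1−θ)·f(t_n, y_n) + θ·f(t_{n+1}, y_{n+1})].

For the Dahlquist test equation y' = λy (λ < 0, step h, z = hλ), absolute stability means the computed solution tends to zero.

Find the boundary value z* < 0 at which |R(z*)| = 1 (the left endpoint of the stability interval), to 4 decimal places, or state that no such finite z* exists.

z* = -5.2000.

Set f=λy, z=hλ:
  y_{n+1} = y_n + z·[9/13·y_n + 4/13·y_{n+1}] ⇒ (1 − 4/13z)y_{n+1} = (1 + 9/13z)y_n
  so R(z) = (1 + 9/13z)/(1 − 4/13z).

Need |R(x)|<1, x<0.
x=-1.74: |R|=0.1333
R=−1: 1+9/13x = −1+4/13x ⇒ -5/13x=2 ⇒ x=2/(-5/13)=-5.2000
Confirm numerically:
  x=-4.544: |R|=0.89479 <1
  x=-4.212: |R|=0.83449 <1
  x=-3.218: |R|=0.61696 <1
  x=-2.991: |R|=0.55756 <1
  x=-5.635: |R|=1.06120 >1
  x=-5.443: |R|=1.03494 >1
Interval (-5.2000, 0).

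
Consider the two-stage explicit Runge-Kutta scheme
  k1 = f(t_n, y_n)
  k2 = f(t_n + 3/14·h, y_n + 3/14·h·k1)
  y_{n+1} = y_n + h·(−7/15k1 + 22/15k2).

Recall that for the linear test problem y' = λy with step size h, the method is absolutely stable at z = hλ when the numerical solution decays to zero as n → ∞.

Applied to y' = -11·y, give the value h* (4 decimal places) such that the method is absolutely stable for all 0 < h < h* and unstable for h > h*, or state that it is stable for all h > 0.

(-3.1818,0); λ=-11 ⇒ h* = (35/11)/11 = 0.2893.

On y'=λy, z=hλ:
  k1=λy_n ⇒ h·k1=z·y_n;  k2=λ(1+3/14z)y_n ⇒ h·k2=z(1+3/14z)y_n
  y_{n+1}/y_n = 1 − 7/15z + 22/15z(1+3/14z) = 1 + z + 11/35z²
  so R(z) = 1 + z + 11/35z².

Boundary: |R(x)|=1, x<0.
x=-0.99: |R|=0.3180
R=1: x+11/35x²=0 ⇒ x=−35/11=-3.1818; min R=1−1/(4·11/35)=0.2045>−1
Confirm numerically:
  x=-3.064: |R|=0.88654 <1
  x=-2.211: |R|=0.32539 <1
  x=-1.838: |R|=0.22373 <1
  x=-1.612: |R|=0.20469 <1
  x=-3.592: |R|=1.46306 >1
  x=-3.493: |R|=1.34162 >1
So |R|<1 on (-3.1818, 0).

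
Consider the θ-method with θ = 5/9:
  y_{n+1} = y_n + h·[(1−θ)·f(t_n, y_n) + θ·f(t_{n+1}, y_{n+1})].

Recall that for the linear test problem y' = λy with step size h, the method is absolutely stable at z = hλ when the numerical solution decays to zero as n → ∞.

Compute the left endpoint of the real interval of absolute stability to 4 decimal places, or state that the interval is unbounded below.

(−∞, 0) — no finite endpoint.

With y'=λy (z=hλ):
  y_{n+1} = y_n + z·[4/9·y_n + 5/9·y_{n+1}] ⇒ (1 − 5/9z)y_{n+1} = (1 + 4/9z)y_n
  Hence R(z) = (1 + 4/9z)/(1 − 5/9z).

Find x<0 with |R(x)|<1.
x=-0.68: |R|=0.5065
x=-2: |R|=0.0526
x=-10: |R|=0.5254
x=-100: |R|=0.7682
θ=5/9≥1/2 ⇒ |1+4/9x|<|1−5/9x| ∀x<0 ⇒ stable on all of ℝ⁻.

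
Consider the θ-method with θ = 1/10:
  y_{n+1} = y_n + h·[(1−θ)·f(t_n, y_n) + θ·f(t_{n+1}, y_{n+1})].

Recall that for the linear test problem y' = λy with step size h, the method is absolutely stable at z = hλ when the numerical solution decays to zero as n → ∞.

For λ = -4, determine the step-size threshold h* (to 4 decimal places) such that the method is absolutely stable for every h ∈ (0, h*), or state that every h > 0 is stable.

(-2.5000,0); λ=-4 ⇒ h* = (5/2)/4 = 0.6250.

Set f=λy, z=hλ:
  y_{n+1} = y_n + z·[9/10·y_n + 1/10·y_{n+1}] ⇒ (1 − 1/10z)y_{n+1} = (1 + 9/10z)y_n
  Hence R(z) = (1 + 9/10z)/(1 − 1/10z).

Need |R(x)|<1, x<0.
x=-1.15: |R|=0.0314
R=−1: 1+9/10x = −1+1/10x ⇒ -4/5x=2 ⇒ x=2/(-4/5)=-2.5000
Confirm numerically:
  x=-2.292: |R|=0.86463 <1
  x=-1.639: |R|=0.40820 <1
  x=-1.490: |R|=0.29678 <1
  x=-2.700: |R|=1.12598 >1
  x=-2.614: |R|=1.07230 >1
Stable set (-2.5000, 0).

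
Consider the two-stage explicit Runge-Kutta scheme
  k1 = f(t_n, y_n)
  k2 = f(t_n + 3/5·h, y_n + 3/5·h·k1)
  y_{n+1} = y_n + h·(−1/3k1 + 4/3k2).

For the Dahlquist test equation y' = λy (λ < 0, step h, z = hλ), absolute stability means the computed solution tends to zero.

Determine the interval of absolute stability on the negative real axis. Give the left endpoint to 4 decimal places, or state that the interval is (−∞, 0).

With y'=λy (z=hλ):
  k1=λy_n ⇒ h·k1=z·y_n;  k2=λ(1+3/5z)y_n ⇒ h·k2=z(1+3/5z)y_n
  y_{n+1}/y_n = 1 − 1/3z + 4/3z(1+3/5z) = 1 + z + 4/5z²
  R(z) = 1 + z + 4/5z².

Find x<0 with |R(x)|<1.
x=-0.77: |R|=0.7043
R=1: x+4/5x²=0 ⇒ x=−5/4=-1.2500; min R=1−1/(4·4/5)=0.6875>−1
Confirm numerically:
  x=-1.159: |R|=0.91562 <1
  x=-1.023: |R|=0.81422 <1
  x=-0.546: |R|=0.69249 <1
  x=-1.755: |R|=1.70902 >1
  x=-1.663: |R|=1.54946 >1
  x=-1.621: |R|=1.48111 >1
Stable set (-1.2500, 0).

(-1.2500, 0).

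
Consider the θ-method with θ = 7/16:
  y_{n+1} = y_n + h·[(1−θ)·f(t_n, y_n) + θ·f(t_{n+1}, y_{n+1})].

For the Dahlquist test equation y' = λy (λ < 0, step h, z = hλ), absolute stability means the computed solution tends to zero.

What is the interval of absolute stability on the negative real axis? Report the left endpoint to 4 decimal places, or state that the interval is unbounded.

Set f=λy, z=hλ:
  y_{n+1} = y_n + z·[9/16·y_n + 7/16·y_{n+1}] ⇒ (1 − 7/16z)y_{n+1} = (1 + 9/16z)y_n
  Hence R(z) = (1 + 9/16z)/(1 − 7/16z).

Solve |R(x)|<1 on ℝ⁻.
x=-1.7: |R|=0.0251
R=−1: 1+9/16x = −1+7/16x ⇒ -1/8x=2 ⇒ x=2/(-1/8)=-16.0000
Confirm numerically:
  x=-15.849: |R|=0.99762 <1
  x=-15.765: |R|=0.99628 <1
  x=-12.461: |R|=0.93143 <1
  x=-10.150: |R|=0.86559 <1
  x=-16.592: |R|=1.00896 >1
  x=-16.078: |R|=1.00121 >1
So |R|<1 on (-16.0000, 0).

z∈(-16.0000,0).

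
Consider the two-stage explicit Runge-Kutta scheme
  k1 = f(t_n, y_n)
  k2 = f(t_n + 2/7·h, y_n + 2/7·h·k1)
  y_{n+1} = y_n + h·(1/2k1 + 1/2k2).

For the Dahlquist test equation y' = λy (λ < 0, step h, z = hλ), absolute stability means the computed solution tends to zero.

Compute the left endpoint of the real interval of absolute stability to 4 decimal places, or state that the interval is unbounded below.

With y'=λy (z=hλ):
  k1=λy_n ⇒ h·k1=z·y_n;  k2=λ(1+2/7z)y_n ⇒ h·k2=z(1+2/7z)y_n
  y_{n+1}/y_n = 1 + 1/2z + 1/2z(1+2/7z) = 1 + z + 1/7z²
  R(z) = 1 + z + 1/7z².

Solve |R(x)|<1 on ℝ⁻.
x=-0.98: |R|=0.1572
R=1: x+1/7x²=0 ⇒ x=−7=-7.0000; min R=1−1/(4·1/7)=-0.7500>−1
Confirm numerically:
  x=-6.635: |R|=0.65403 <1
  x=-4.750: |R|=0.52679 <1
  x=-4.461: |R|=0.61807 <1
  x=-3.253: |R|=0.74128 <1
  x=-7.490: |R|=1.52430 >1
  x=-7.278: |R|=1.28904 >1
Stable set (-7.0000, 0).

left endpoint -7.0000.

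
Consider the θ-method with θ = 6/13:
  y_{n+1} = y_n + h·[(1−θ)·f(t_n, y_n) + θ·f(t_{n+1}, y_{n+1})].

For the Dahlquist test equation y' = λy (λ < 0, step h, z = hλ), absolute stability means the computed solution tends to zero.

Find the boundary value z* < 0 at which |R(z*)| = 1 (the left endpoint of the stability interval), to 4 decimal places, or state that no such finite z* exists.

z* = -26.0000.

On y'=λy, z=hλ:
  y_{n+1} = y_n + z·[7/13·y_n + 6/13·y_{n+1}] ⇒ (1 − 6/13z)y_{n+1} = (1 + 7/13z)y_n
  R(z) = (1 + 7/13z)/(1 − 6/13z).

Solve |R(x)|<1 on ℝ⁻.
x=-0.93: |R|=0.3493
R=−1: 1+7/13x = −1+6/13x ⇒ -1/13x=2 ⇒ x=2/(-1/13)=-26.0000
Confirm numerically:
  x=-21.849: |R|=0.97119 <1
  x=-16.559: |R|=0.91597 <1
  x=-11.999: |R|=0.83527 <1
  x=-26.552: |R|=1.00320 >1
  x=-26.225: |R|=1.00132 >1
  x=-26.110: |R|=1.00065 >1
Interval (-26.0000, 0).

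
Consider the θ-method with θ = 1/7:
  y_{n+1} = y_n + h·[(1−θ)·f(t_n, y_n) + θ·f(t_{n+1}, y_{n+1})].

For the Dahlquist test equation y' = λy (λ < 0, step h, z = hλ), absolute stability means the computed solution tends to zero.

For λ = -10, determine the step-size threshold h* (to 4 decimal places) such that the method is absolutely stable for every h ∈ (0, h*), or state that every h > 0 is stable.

Test eqn y'=λy, z=hλ:
  y_{n+1} = y_n + z·[6/7·y_n + 1/7·y_{n+1}] ⇒ (1 − 1/7z)y_{n+1} = (1 + 6/7z)y_n
  ⇒ R(z) = (1 + 6/7z)/(1 − 1/7z).

Find x<0 with |R(x)|<1.
x=-1.72: |R|=0.3807
R=−1: 1+6/7x = −1+1/7x ⇒ -5/7x=2 ⇒ x=2/(-5/7)=-2.8000
Confirm numerically:
  x=-2.137: |R|=0.63719 <1
  x=-1.996: |R|=0.55313 <1
  x=-1.838: |R|=0.45576 <1
  x=-1.444: |R|=0.19706 <1
  x=-3.384: |R|=1.28120 >1
  x=-3.039: |R|=1.11904 >1
Interval (-2.8000, 0).

(-2.8000,0); λ=-10 ⇒ h* = (14/5)/10 = 0.2800.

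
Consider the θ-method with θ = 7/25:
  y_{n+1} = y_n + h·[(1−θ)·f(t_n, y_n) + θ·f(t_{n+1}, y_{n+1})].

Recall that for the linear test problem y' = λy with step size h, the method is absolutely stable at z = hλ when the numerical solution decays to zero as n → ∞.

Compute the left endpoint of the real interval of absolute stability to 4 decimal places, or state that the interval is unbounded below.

On y'=λy, z=hλ:
  y_{n+1} = y_n + z·[18/25·y_n + 7/25·y_{n+1}] ⇒ (1 − 7/25z)y_{n+1} = (1 + 18/25z)y_n
  R(z) = (1 + 18/25z)/(1 − 7/25z).

Boundary: |R(x)|=1, x<0.
x=-1.54: |R|=0.0760
R=−1: 1+18/25x = −1+7/25x ⇒ -11/25x=2 ⇒ x=2/(-11/25)=-4.5455
Confirm numerically:
  x=-3.302: |R|=0.71572 <1
  x=-3.074: |R|=0.65205 <1
  x=-2.976: |R|=0.62332 <1
  x=-2.676: |R|=0.52977 <1
  x=-4.943: |R|=1.07337 >1
  x=-4.739: |R|=1.03660 >1
So |R|<1 on (-4.5455, 0).

left endpoint -4.5455.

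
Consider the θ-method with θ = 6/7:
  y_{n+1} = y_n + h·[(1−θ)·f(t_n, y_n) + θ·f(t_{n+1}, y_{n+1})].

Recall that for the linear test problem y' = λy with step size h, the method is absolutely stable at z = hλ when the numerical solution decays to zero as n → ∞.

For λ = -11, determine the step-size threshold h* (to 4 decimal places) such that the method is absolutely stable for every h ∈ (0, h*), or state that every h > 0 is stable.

unbounded; (−∞, 0). Any h>0 works for λ=-11.

Set f=λy, z=hλ:
  y_{n+1} = y_n + z·[1/7·y_n + 6/7·y_{n+1}] ⇒ (1 − 6/7z)y_{n+1} = (1 + 1/7z)y_n
  Hence R(z) = (1 + 1/7z)/(1 − 6/7z).

Boundary: |R(x)|=1, x<0.
x=-0.8: |R|=0.5254
x=-2: |R|=0.2632
x=-10: |R|=0.0448
x=-100: |R|=0.1532
θ=6/7≥1/2 ⇒ |1+1/7x|<|1−6/7x| ∀x<0 ⇒ interval (−∞,0).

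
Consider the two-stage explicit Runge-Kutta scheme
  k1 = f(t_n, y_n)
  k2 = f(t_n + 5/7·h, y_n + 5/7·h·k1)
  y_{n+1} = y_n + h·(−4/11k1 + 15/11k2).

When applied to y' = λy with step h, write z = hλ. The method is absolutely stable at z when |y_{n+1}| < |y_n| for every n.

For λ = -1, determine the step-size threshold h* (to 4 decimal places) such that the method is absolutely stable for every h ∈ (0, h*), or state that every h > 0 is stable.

(-1.0267,0); λ=-1 ⇒ h* = (77/75)/1 = 1.0267.

Set f=λy, z=hλ:
  k1=λy_n ⇒ h·k1=z·y_n;  k2=λ(1+5/7z)y_n ⇒ h·k2=z(1+5/7z)y_n
  y_{n+1}/y_n = 1 − 4/11z + 15/11z(1+5/7z) = 1 + z + 75/77z²
  ⇒ R(z) = 1 + z + 75/77z².

Boundary: |R(x)|=1, x<0.
x=-1.45: |R|=1.5979
R=1: x+75/77x²=0 ⇒ x=−77/75=-1.0267; min R=1−1/(4·75/77)=0.7433>−1
Confirm numerically:
  x=-0.975: |R|=0.95093 <1
  x=-0.894: |R|=0.88448 <1
  x=-0.867: |R|=0.86516 <1
  x=-0.654: |R|=0.76261 <1
  x=-1.585: |R|=1.86197 >1
  x=-1.422: |R|=1.54756 >1
  x=-1.142: |R|=1.12829 >1
Stable set (-1.0267, 0).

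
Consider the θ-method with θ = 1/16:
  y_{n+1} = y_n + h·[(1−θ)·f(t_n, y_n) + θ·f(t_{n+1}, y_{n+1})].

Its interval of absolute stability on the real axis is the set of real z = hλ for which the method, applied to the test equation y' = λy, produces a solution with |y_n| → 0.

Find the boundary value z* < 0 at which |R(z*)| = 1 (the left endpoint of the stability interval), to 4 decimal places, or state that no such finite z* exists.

z* = -2.2857.

With y'=λy (z=hλ):
  y_{n+1} = y_n + z·[15/16·y_n + 1/16·y_{n+1}] ⇒ (1 − 1/16z)y_{n+1} = (1 + 15/16z)y_n
  R(z) = (1 + 15/16z)/(1 − 1/16z).

Need |R(x)|<1, x<0.
x=-0.44: |R|=0.5718
R=−1: 1+15/16x = −1+1/16x ⇒ -7/8x=2 ⇒ x=2/(-7/8)=-2.2857
Confirm numerically:
  x=-1.999: |R|=0.77699 <1
  x=-1.844: |R|=0.65344 <1
  x=-1.573: |R|=0.43220 <1
  x=-1.206: |R|=0.12147 <1
  x=-2.776: |R|=1.36557 >1
  x=-2.534: |R|=1.18755 >1
Stable set (-2.2857, 0).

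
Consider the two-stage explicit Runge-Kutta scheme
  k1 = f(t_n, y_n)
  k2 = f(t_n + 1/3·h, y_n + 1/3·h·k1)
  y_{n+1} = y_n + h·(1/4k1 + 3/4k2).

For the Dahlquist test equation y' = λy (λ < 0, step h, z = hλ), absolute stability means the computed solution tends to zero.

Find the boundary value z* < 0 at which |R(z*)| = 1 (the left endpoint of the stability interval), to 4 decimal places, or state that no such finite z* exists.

z* = -4.0000.

Set f=λy, z=hλ:
  k1=λy_n ⇒ h·k1=z·y_n;  k2=λ(1+1/3z)y_n ⇒ h·k2=z(1+1/3z)y_n
  y_{n+1}/y_n = 1 + 1/4z + 3/4z(1+1/3z) = 1 + z + 1/4z²
  R(z) = 1 + z + 1/4z².

Solve |R(x)|<1 on ℝ⁻.
x=-1.77: |R|=0.0132
R=1: x+1/4x²=0 ⇒ x=−4=-4.0000; min R=1−1/(4·1/4)=0.0000>−1
Confirm numerically:
  x=-3.313: |R|=0.43099 <1
  x=-3.251: |R|=0.39125 <1
  x=-3.197: |R|=0.35820 <1
  x=-2.221: |R|=0.01221 <1
  x=-4.455: |R|=1.50676 >1
  x=-4.421: |R|=1.46531 >1
  x=-4.415: |R|=1.45806 >1
Stable set (-4.0000, 0).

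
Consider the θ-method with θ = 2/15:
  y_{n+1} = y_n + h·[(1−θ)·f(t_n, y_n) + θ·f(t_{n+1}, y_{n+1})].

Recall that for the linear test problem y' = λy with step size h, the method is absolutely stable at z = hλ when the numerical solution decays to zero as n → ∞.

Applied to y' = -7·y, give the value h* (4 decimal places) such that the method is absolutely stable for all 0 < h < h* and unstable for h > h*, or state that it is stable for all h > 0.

(-2.7273,0); λ=-7 ⇒ h* = (30/11)/7 = 0.3896.

Test eqn y'=λy, z=hλ:
  y_{n+1} = y_n + z·[13/15·y_n + 2/15·y_{n+1}] ⇒ (1 − 2/15z)y_{n+1} = (1 + 13/15z)y_n
  so R(z) = (1 + 13/15z)/(1 − 2/15z).

Boundary: |R(x)|=1, x<0.
x=-0.97: |R|=0.1411
R=−1: 1+13/15x = −1+2/15x ⇒ -11/15x=2 ⇒ x=2/(-11/15)=-2.7273
Confirm numerically:
  x=-2.505: |R|=0.87781 <1
  x=-2.390: |R|=0.81244 <1
  x=-1.478: |R|=0.23468 <1
  x=-3.077: |R|=1.18186 >1
  x=-2.935: |R|=1.10949 >1
Stable set (-2.7273, 0).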